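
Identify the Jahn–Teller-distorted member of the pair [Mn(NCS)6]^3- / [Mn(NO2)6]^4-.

[Mn(NCS)6]^3-: Each isothiocyanate is −1; balancing the −3 overall charge requires Mn(III). Mn sits in group 7, so the d-electron count is 7 − 3 = 4. Isothiocyanate is a weak-field ligand for a first-row metal, so the complex is high-spin. The t₂g³e_g¹ (high-spin) configuration has an unevenly filled e_g set; the Jahn–Teller theorem predicts a tetragonal distortion (typically axial elongation) to lift the degeneracy.
[Mn(NO2)6]^4-: Ligand charges: each nitro (N-bound nitrite) is −1. With an overall charge of −4 the manganese centre must be in the +2 oxidation state. Group 7 minus oxidation state 2 gives a d⁵ configuration. Nitro (N-bound nitrite) is a strong-field ligand (high in the spectrochemical series) for a first-row metal, so the complex is low-spin. The d⁵ configuration leaves the e_g set evenly filled (or empty) — no strong Jahn–Teller driving force.

[Mn(NCS)6]^3-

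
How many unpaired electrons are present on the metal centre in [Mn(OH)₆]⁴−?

Each hydroxide is −1; balancing the −4 overall charge requires Mn(II).
Manganese is a group-7 element; Mn(II) is therefore d⁵.
The spin state decides the count: Hydroxide is a weak-field ligand for a first-row metal, so the complex is high-spin.
An octahedral high-spin d⁵ ion is t₂g³e_g², giving 5 unpaired electrons.

5 unpaired electrons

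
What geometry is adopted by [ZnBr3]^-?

trigonal planar

Each bromide is −1; balancing the −1 overall charge requires Zn(II).
Group 12 minus oxidation state 2 gives a d¹⁰ configuration.
Coordination number: 3.
Three ligands around a d¹⁰ centre minimise repulsion in a trigonal-planar arrangement.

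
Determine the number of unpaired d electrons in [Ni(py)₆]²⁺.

2

Pyridine is neutral; balancing the +2 overall charge requires Ni(II).
Nickel is a group-10 element; Ni(II) is therefore d⁸.
In an octahedral field the d⁸ configuration is t₂g⁶e_g² (only one arrangement possible), giving 2 unpaired electrons.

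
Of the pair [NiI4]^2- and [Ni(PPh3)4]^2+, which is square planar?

For [NiI4]^2-: Each iodide is −1; balancing the −2 overall charge requires Ni(II). Nickel is a group-10 element; Ni(II) is therefore d⁸. Iodide is a weak-field ligand. With weak-field ligands the CFSE gain from square planar is small, so a 3d d⁸ ion takes the sterically preferred tetrahedral geometry. → tetrahedral.
For [Ni(PPh3)4]^2+: Summing ligand charges against the +2 overall charge gives an oxidation state of +2 for nickel. Ni sits in group 10, so the d-electron count is 10 − 2 = 8. Triphenylphosphine is a strong-field ligand (high in the spectrochemical series). A 3d d⁸ ion with strong-field ligands gains enough CFSE to favour square planar over tetrahedral. → square planar.

[Ni(PPh3)4]^2+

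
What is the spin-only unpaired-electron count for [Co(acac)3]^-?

Each acetylacetonate is −1; balancing the −1 overall charge requires Co(II).
Cobalt is a group-9 element; Co(II) is therefore d⁷.
Counting donor atoms: 3×acetylacetonate (bidentate) → 6 donors. Coordination number = 6.
The spin state decides the count: Acetylacetonate is a weak-field ligand for a first-row metal, so the complex is high-spin.
An octahedral high-spin d⁷ ion is t₂g⁵e_g², giving 3 unpaired electrons.

3 unpaired electrons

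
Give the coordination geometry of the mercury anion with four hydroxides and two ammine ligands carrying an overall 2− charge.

Summing ligand charges against the −2 overall charge gives an oxidation state of +2 for mercury.
Mercury is a group-12 element; Hg(II) is therefore d¹⁰.
Coordination number: 6.
Six donors around a single metal centre give an octahedral coordination sphere.

octahedral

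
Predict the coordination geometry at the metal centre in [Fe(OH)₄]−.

tetrahedral

Summing ligand charges against the −1 overall charge gives an oxidation state of +3 for iron.
Iron is a group-8 element; Fe(III) is therefore d⁵.
Coordination number: 4.
Hydroxide is a weak-field ligand.
A high-spin d⁵ ion has zero CFSE in either geometry, so four ligands adopt the sterically favoured tetrahedral geometry.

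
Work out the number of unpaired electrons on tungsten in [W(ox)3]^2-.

Ligand charges: each oxalate is −2. With an overall charge of −2 the tungsten centre must be in the +4 oxidation state.
Tungsten is a group-6 element; W(IV) is therefore d².
Counting donor atoms: 3×oxalate (bidentate) → 6 donors. Coordination number = 6.
In an octahedral field the d² configuration is t₂g²e_g⁰ (only one arrangement possible), giving 2 unpaired electrons.

2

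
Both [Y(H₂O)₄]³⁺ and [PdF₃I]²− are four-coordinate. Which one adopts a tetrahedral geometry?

For [Y(H₂O)₄]³⁺: Ligand charges: water is neutral. With an overall charge of +3 the yttrium centre must be in the +3 oxidation state. Group 3 minus oxidation state 3 gives a d⁰ configuration. A d⁰ ion has no crystal-field stabilisation preference between square planar and tetrahedral, so four ligands adopt the sterically favoured tetrahedral geometry. → tetrahedral.
For [PdF₃I]²−: Summing ligand charges against the −2 overall charge gives an oxidation state of +2 for palladium. Pd sits in group 10, so the d-electron count is 10 − 2 = 8. A 4d d⁸ ion has a large crystal-field splitting; square planar leaves the high-energy d_{x²−y²} orbital empty and maximises CFSE. → square planar.

[Y(H₂O)₄]³⁺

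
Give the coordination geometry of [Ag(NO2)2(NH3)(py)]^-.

tetrahedral

Summing ligand charges against the −1 overall charge gives an oxidation state of +1 for silver.
Ag sits in group 11, so the d-electron count is 11 − 1 = 10.
With 4 monodentate ligands the coordination number is 4.
A d¹⁰ ion has no crystal-field stabilisation preference between square planar and tetrahedral, so four ligands adopt the sterically favoured tetrahedral geometry.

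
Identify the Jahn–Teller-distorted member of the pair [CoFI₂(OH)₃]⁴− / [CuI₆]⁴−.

[CoFI₂(OH)₃]⁴−: Each fluoride is −1; each iodide is −1; each hydroxide is −1; balancing the −4 overall charge requires Co(II). Cobalt is a group-9 element; Co(II) is therefore d⁷. Fluoride, hydroxide, and iodide are weak-field ligands for a first-row metal, so the complex is high-spin. The d⁷ configuration leaves the e_g set evenly filled (or empty) — no strong Jahn–Teller driving force.
[CuI₆]⁴−: Each iodide is −1; balancing the −4 overall charge requires Cu(II). Group 11 minus oxidation state 2 gives a d⁹ configuration. The t₂g⁶e_g³ configuration has an unevenly filled e_g set; the Jahn–Teller theorem predicts a tetragonal distortion (typically axial elongation) to lift the degeneracy.

[CuI₆]⁴−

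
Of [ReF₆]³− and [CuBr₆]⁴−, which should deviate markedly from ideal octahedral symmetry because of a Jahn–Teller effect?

[ReF₆]³−: Each fluoride is −1; balancing the −3 overall charge requires Re(III). Rhenium is a group-7 element; Re(III) is therefore d⁴. A 5d ion has a large Δₒ and is invariably low-spin. The d⁴ configuration leaves the e_g set evenly filled (or empty) — no strong Jahn–Teller driving force.
[CuBr₆]⁴−: Summing ligand charges against the −4 overall charge gives an oxidation state of +2 for copper. Copper is a group-11 element; Cu(II) is therefore d⁹. The t₂g⁶e_g³ configuration has an unevenly filled e_g set; the Jahn–Teller theorem predicts a tetragonal distortion (typically axial elongation) to lift the degeneracy.

[CuBr₆]⁴−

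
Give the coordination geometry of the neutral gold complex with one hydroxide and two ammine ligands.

trigonal planar

Ligand charges: each hydroxide is −1; ammonia is neutral. With an overall charge of 0 the gold centre must be in the +1 oxidation state.
Group 11 minus oxidation state 1 gives a d¹⁰ configuration.
With 3 monodentate ligands the coordination number is 3.
Three ligands around a d¹⁰ centre minimise repulsion in a trigonal-planar arrangement.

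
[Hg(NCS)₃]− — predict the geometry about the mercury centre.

trigonal planar

Summing ligand charges against the −1 overall charge gives an oxidation state of +2 for mercury.
Hg sits in group 12, so the d-electron count is 12 − 2 = 10.
With 3 monodentate ligands the coordination number is 3.
Three ligands around a d¹⁰ centre minimise repulsion in a trigonal-planar arrangement.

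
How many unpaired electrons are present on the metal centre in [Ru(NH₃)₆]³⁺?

Summing ligand charges against the +3 overall charge gives an oxidation state of +3 for ruthenium.
Group 8 minus oxidation state 3 gives a d⁵ configuration.
The spin state decides the count: a 4d ion has a large Δₒ and is invariably low-spin.
An octahedral low-spin d⁵ ion is t₂g⁵e_g⁰, giving 1 unpaired electron.

1 unpaired electron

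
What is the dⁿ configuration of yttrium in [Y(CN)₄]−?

Summing ligand charges against the −1 overall charge gives an oxidation state of +3 for yttrium.
Group 3 minus oxidation state 3 gives a d⁰ configuration.

d⁰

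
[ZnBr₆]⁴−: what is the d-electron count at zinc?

Ligand charges: each bromide is −1. With an overall charge of −4 the zinc centre must be in the +2 oxidation state.
Group 12 minus oxidation state 2 gives a d¹⁰ configuration.

d10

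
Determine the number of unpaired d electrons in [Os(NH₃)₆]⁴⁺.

Ammonia is neutral; balancing the +4 overall charge requires Os(IV).
Os sits in group 8, so the d-electron count is 8 − 4 = 4.
The spin state decides the count: a 5d ion has a large Δₒ and is invariably low-spin.
An octahedral low-spin d⁴ ion is t₂g⁴e_g⁰, giving 2 unpaired electrons.

2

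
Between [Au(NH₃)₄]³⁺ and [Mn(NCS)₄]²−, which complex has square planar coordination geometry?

[Au(NH₃)₄]³⁺

For [Au(NH₃)₄]³⁺: Summing ligand charges against the +3 overall charge gives an oxidation state of +3 for gold. Gold is a group-11 element; Au(III) is therefore d⁸. A 5d d⁸ ion has a large crystal-field splitting; square planar leaves the high-energy d_{x²−y²} orbital empty and maximises CFSE. → square planar.
For [Mn(NCS)₄]²−: Each isothiocyanate is −1; balancing the −2 overall charge requires Mn(II). Mn sits in group 7, so the d-electron count is 7 − 2 = 5. A high-spin d⁵ ion has zero CFSE in either geometry, so four ligands adopt the sterically favoured tetrahedral geometry. → tetrahedral.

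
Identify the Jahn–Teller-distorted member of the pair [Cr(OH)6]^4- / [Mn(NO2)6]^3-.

[Cr(OH)6]^4-: Summing ligand charges against the −4 overall charge gives an oxidation state of +2 for chromium. Group 6 minus oxidation state 2 gives a d⁴ configuration. Hydroxide is a weak-field ligand for a first-row metal, so the complex is high-spin. The t₂g³e_g¹ (high-spin) configuration has an unevenly filled e_g set; the Jahn–Teller theorem predicts a tetragonal distortion (typically axial elongation) to lift the degeneracy.
[Mn(NO2)6]^3-: Summing ligand charges against the −3 overall charge gives an oxidation state of +3 for manganese. Manganese is a group-7 element; Mn(III) is therefore d⁴. Nitro (N-bound nitrite) is a strong-field ligand (high in the spectrochemical series) for a first-row metal, so the complex is low-spin. The d⁴ configuration leaves the e_g set evenly filled (or empty) — no strong Jahn–Teller driving force.

[Cr(OH)6]^4-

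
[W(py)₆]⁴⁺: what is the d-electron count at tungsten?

d2

Summing ligand charges against the +4 overall charge gives an oxidation state of +4 for tungsten.
Tungsten is a group-6 element; W(IV) is therefore d².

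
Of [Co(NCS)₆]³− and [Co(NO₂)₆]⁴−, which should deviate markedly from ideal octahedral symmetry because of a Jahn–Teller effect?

[Co(NO₂)₆]⁴−

[Co(NCS)₆]³−: Each isothiocyanate is −1; balancing the −3 overall charge requires Co(III). Group 9 minus oxidation state 3 gives a d⁶ configuration. Co(III) has an exceptionally large octahedral splitting and is low-spin with essentially every ligand except fluoride. The d⁶ configuration leaves the e_g set evenly filled (or empty) — no strong Jahn–Teller driving force.
[Co(NO₂)₆]⁴−: Each nitro (N-bound nitrite) is −1; balancing the −4 overall charge requires Co(II). Cobalt is a group-9 element; Co(II) is therefore d⁷. Nitro (N-bound nitrite) is a strong-field ligand (high in the spectrochemical series) for a first-row metal, so the complex is low-spin. The t₂g⁶e_g¹ (low-spin) configuration has an unevenly filled e_g set; the Jahn–Teller theorem predicts a tetragonal distortion (typically axial elongation) to lift the degeneracy.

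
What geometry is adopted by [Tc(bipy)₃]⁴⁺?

Summing ligand charges against the +4 overall charge gives an oxidation state of +4 for technetium.
Technetium is a group-7 element; Tc(IV) is therefore d³.
Counting donor atoms: 3×2,2′-bipyridine (bidentate) → 6 donors. Coordination number = 6.
Six donors around a single metal centre give an octahedral coordination sphere.

octahedral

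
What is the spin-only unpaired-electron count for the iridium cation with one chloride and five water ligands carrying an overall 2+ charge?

0 unpaired electrons

Ligand charges: each chloride is −1; water is neutral. With an overall charge of +2 the iridium centre must be in the +3 oxidation state.
Iridium is a group-9 element; Ir(III) is therefore d⁶.
The spin state decides the count: a 5d ion has a large Δₒ and is invariably low-spin.
An octahedral low-spin d⁶ ion is t₂g⁶e_g⁰, giving 0 unpaired electrons.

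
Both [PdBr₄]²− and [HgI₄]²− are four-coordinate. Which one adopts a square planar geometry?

For [PdBr₄]²−: Summing ligand charges against the −2 overall charge gives an oxidation state of +2 for palladium. Pd sits in group 10, so the d-electron count is 10 − 2 = 8. A 4d d⁸ ion has a large crystal-field splitting; square planar leaves the high-energy d_{x²−y²} orbital empty and maximises CFSE. → square planar.
For [HgI₄]²−: Ligand charges: each iodide is −1. With an overall charge of −2 the mercury centre must be in the +2 oxidation state. Hg sits in group 12, so the d-electron count is 12 − 2 = 10. A d¹⁰ ion has no crystal-field stabilisation preference between square planar and tetrahedral, so four ligands adopt the sterically favoured tetrahedral geometry. → tetrahedral.

[PdBr₄]²−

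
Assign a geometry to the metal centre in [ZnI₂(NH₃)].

Ligand charges: each iodide is −1; ammonia is neutral. With an overall charge of 0 the zinc centre must be in the +2 oxidation state.
Zn sits in group 12, so the d-electron count is 12 − 2 = 10.
With 3 monodentate ligands the coordination number is 3.
Three ligands around a d¹⁰ centre minimise repulsion in a trigonal-planar arrangement.

trigonal planar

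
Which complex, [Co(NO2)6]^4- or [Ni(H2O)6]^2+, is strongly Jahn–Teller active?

[Co(NO2)6]^4-

[Co(NO2)6]^4-: Summing ligand charges against the −4 overall charge gives an oxidation state of +2 for cobalt. Cobalt is a group-9 element; Co(II) is therefore d⁷. Nitro (N-bound nitrite) is a strong-field ligand (high in the spectrochemical series) for a first-row metal, so the complex is low-spin. The t₂g⁶e_g¹ (low-spin) configuration has an unevenly filled e_g set; the Jahn–Teller theorem predicts a tetragonal distortion (typically axial elongation) to lift the degeneracy.
[Ni(H2O)6]^2+: Water is neutral; balancing the +2 overall charge requires Ni(II). Ni sits in group 10, so the d-electron count is 10 − 2 = 8. The d⁸ configuration leaves the e_g set evenly filled (or empty) — no strong Jahn–Teller driving force.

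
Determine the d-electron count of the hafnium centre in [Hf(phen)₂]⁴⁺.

1,10-phenanthroline is neutral; balancing the +4 overall charge requires Hf(IV).
Hf sits in group 4, so the d-electron count is 4 − 4 = 0.

d⁰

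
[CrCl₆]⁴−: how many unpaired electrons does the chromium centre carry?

Summing ligand charges against the −4 overall charge gives an oxidation state of +2 for chromium.
Group 6 minus oxidation state 2 gives a d⁴ configuration.
The spin state decides the count: Chloride is a weak-field ligand for a first-row metal, so the complex is high-spin.
An octahedral high-spin d⁴ ion is t₂g³e_g¹, giving 4 unpaired electrons.

4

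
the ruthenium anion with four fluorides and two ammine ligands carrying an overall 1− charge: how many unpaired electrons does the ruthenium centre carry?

1

Each fluoride is −1; ammonia is neutral; balancing the −1 overall charge requires Ru(III).
Ruthenium is a group-8 element; Ru(III) is therefore d⁵.
The spin state decides the count: a 4d ion has a large Δₒ and is invariably low-spin.
An octahedral low-spin d⁵ ion is t₂g⁵e_g⁰, giving 1 unpaired electron.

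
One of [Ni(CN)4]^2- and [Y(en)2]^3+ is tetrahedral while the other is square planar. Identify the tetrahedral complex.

[Y(en)2]^3+

For [Ni(CN)4]^2-: Ligand charges: each cyanide is −1. With an overall charge of −2 the nickel centre must be in the +2 oxidation state. Nickel is a group-10 element; Ni(II) is therefore d⁸. Cyanide is a strong-field ligand (high in the spectrochemical series). A 3d d⁸ ion with strong-field ligands gains enough CFSE to favour square planar over tetrahedral. → square planar.
For [Y(en)2]^3+: Summing ligand charges against the +3 overall charge gives an oxidation state of +3 for yttrium. Y sits in group 3, so the d-electron count is 3 − 3 = 0. A d⁰ ion has no crystal-field stabilisation preference between square planar and tetrahedral, so four ligands adopt the sterically favoured tetrahedral geometry. → tetrahedral.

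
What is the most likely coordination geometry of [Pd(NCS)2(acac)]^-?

square planar

Ligand charges: each isothiocyanate is −1; each acetylacetonate is −1. With an overall charge of −1 the palladium centre must be in the +2 oxidation state.
Pd sits in group 10, so the d-electron count is 10 − 2 = 8.
Counting donor atoms: 2×isothiocyanate (monodentate) → 2 donors; 1×acetylacetonate (bidentate) → 2 donors. Coordination number = 4.
A 4d d⁸ ion has a large crystal-field splitting; square planar leaves the high-energy d_{x²−y²} orbital empty and maximises CFSE.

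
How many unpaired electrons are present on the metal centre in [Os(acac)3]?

1

Summing ligand charges against the 0 overall charge gives an oxidation state of +3 for osmium.
Osmium is a group-8 element; Os(III) is therefore d⁵.
Counting donor atoms: 3×acetylacetonate (bidentate) → 6 donors. Coordination number = 6.
The spin state decides the count: a 5d ion has a large Δₒ and is invariably low-spin.
An octahedral low-spin d⁵ ion is t₂g⁵e_g⁰, giving 1 unpaired electron.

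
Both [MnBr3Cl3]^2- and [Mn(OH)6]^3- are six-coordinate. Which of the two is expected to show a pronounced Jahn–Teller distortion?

[MnBr3Cl3]^2-: Ligand charges: each bromide is −1; each chloride is −1. With an overall charge of −2 the manganese centre must be in the +4 oxidation state. Group 7 minus oxidation state 4 gives a d³ configuration. The d³ configuration leaves the e_g set evenly filled (or empty) — no strong Jahn–Teller driving force.
[Mn(OH)6]^3-: Summing ligand charges against the −3 overall charge gives an oxidation state of +3 for manganese. Group 7 minus oxidation state 3 gives a d⁴ configuration. Hydroxide is a weak-field ligand for a first-row metal, so the complex is high-spin. The t₂g³e_g¹ (high-spin) configuration has an unevenly filled e_g set; the Jahn–Teller theorem predicts a tetragonal distortion (typically axial elongation) to lift the degeneracy.

[Mn(OH)6]^3-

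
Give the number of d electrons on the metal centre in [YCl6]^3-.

d⁰

Summing ligand charges against the −3 overall charge gives an oxidation state of +3 for yttrium.
Y sits in group 3, so the d-electron count is 3 − 3 = 0.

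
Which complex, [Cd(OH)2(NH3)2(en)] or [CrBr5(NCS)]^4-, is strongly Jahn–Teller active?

[CrBr5(NCS)]^4-

[Cd(OH)2(NH3)2(en)]: Summing ligand charges against the 0 overall charge gives an oxidation state of +2 for cadmium. Group 12 minus oxidation state 2 gives a d¹⁰ configuration. The d¹⁰ configuration leaves the e_g set evenly filled (or empty) — no strong Jahn–Teller driving force.
[CrBr5(NCS)]^4-: Summing ligand charges against the −4 overall charge gives an oxidation state of +2 for chromium. Cr sits in group 6, so the d-electron count is 6 − 2 = 4. Bromide and isothiocyanate are weak-field ligands for a first-row metal, so the complex is high-spin. The t₂g³e_g¹ (high-spin) configuration has an unevenly filled e_g set; the Jahn–Teller theorem predicts a tetragonal distortion (typically axial elongation) to lift the degeneracy.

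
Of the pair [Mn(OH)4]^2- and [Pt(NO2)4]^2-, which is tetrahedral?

[Mn(OH)4]^2-

For [Mn(OH)4]^2-: Each hydroxide is −1; balancing the −2 overall charge requires Mn(II). Mn sits in group 7, so the d-electron count is 7 − 2 = 5. A high-spin d⁵ ion has zero CFSE in either geometry, so four ligands adopt the sterically favoured tetrahedral geometry. → tetrahedral.
For [Pt(NO2)4]^2-: Each nitro (N-bound nitrite) is −1; balancing the −2 overall charge requires Pt(II). Platinum is a group-10 element; Pt(II) is therefore d⁸. A 5d d⁸ ion has a large crystal-field splitting; square planar leaves the high-energy d_{x²−y²} orbital empty and maximises CFSE. → square planar.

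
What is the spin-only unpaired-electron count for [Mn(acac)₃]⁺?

3

Summing ligand charges against the +1 overall charge gives an oxidation state of +4 for manganese.
Manganese is a group-7 element; Mn(IV) is therefore d³.
Counting donor atoms: 3×acetylacetonate (bidentate) → 6 donors. Coordination number = 6.
In an octahedral field the d³ configuration is t₂g³e_g⁰ (only one arrangement possible), giving 3 unpaired electrons.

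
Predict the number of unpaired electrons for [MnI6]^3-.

Ligand charges: each iodide is −1. With an overall charge of −3 the manganese centre must be in the +3 oxidation state.
Manganese is a group-7 element; Mn(III) is therefore d⁴.
The spin state decides the count: Iodide is a weak-field ligand for a first-row metal, so the complex is high-spin.
An octahedral high-spin d⁴ ion is t₂g³e_g¹, giving 4 unpaired electrons.

4 unpaired electrons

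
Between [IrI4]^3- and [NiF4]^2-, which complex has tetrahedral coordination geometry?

For [IrI4]^3-: Summing ligand charges against the −3 overall charge gives an oxidation state of +1 for iridium. Iridium is a group-9 element; Ir(I) is therefore d⁸. A 5d d⁸ ion has a large crystal-field splitting; square planar leaves the high-energy d_{x²−y²} orbital empty and maximises CFSE. → square planar.
For [NiF4]^2-: Each fluoride is −1; balancing the −2 overall charge requires Ni(II). Ni sits in group 10, so the d-electron count is 10 − 2 = 8. Fluoride is a weak-field ligand. With weak-field ligands the CFSE gain from square planar is small, so a 3d d⁸ ion takes the sterically preferred tetrahedral geometry. → tetrahedral.

[NiF4]^2-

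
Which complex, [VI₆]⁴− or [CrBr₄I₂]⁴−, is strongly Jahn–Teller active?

[CrBr₄I₂]⁴−

[VI₆]⁴−: Ligand charges: each iodide is −1. With an overall charge of −4 the vanadium centre must be in the +2 oxidation state. Group 5 minus oxidation state 2 gives a d³ configuration. The d³ configuration leaves the e_g set evenly filled (or empty) — no strong Jahn–Teller driving force.
[CrBr₄I₂]⁴−: Ligand charges: each bromide is −1; each iodide is −1. With an overall charge of −4 the chromium centre must be in the +2 oxidation state. Chromium is a group-6 element; Cr(II) is therefore d⁴. Bromide and iodide are weak-field ligands for a first-row metal, so the complex is high-spin. The t₂g³e_g¹ (high-spin) configuration has an unevenly filled e_g set; the Jahn–Teller theorem predicts a tetragonal distortion (typically axial elongation) to lift the degeneracy.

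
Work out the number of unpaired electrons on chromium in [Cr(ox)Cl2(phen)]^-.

Each oxalate is −2; each chloride is −1; 1,10-phenanthroline is neutral; balancing the −1 overall charge requires Cr(III).
Chromium is a group-6 element; Cr(III) is therefore d³.
Counting donor atoms: 1×oxalate (bidentate) → 2 donors; 2×chloride (monodentate) → 2 donors; 1×1,10-phenanthroline (bidentate) → 2 donors. Coordination number = 6.
In an octahedral field the d³ configuration is t₂g³e_g⁰ (only one arrangement possible), giving 3 unpaired electrons.

3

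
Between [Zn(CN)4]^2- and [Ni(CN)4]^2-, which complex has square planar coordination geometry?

For [Zn(CN)4]^2-: Summing ligand charges against the −2 overall charge gives an oxidation state of +2 for zinc. Zn sits in group 12, so the d-electron count is 12 − 2 = 10. A d¹⁰ ion has no crystal-field stabilisation preference between square planar and tetrahedral, so four ligands adopt the sterically favoured tetrahedral geometry. → tetrahedral.
For [Ni(CN)4]^2-: Summing ligand charges against the −2 overall charge gives an oxidation state of +2 for nickel. Nickel is a group-10 element; Ni(II) is therefore d⁸. Cyanide is a strong-field ligand (high in the spectrochemical series). A 3d d⁸ ion with strong-field ligands gains enough CFSE to favour square planar over tetrahedral. → square planar.

[Ni(CN)4]^2-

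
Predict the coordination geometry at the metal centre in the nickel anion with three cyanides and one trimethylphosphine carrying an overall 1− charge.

square planar

Ligand charges: each cyanide is −1; trimethylphosphine is neutral. With an overall charge of −1 the nickel centre must be in the +2 oxidation state.
Nickel is a group-10 element; Ni(II) is therefore d⁸.
With 4 monodentate ligands the coordination number is 4.
Cyanide and trimethylphosphine are strong-field ligands (high in the spectrochemical series).
A 3d d⁸ ion with strong-field ligands gains enough CFSE to favour square planar over tetrahedral.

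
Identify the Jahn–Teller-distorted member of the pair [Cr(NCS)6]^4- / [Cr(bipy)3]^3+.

[Cr(NCS)6]^4-

[Cr(NCS)6]^4-: Each isothiocyanate is −1; balancing the −4 overall charge requires Cr(II). Chromium is a group-6 element; Cr(II) is therefore d⁴. Isothiocyanate is a weak-field ligand for a first-row metal, so the complex is high-spin. The t₂g³e_g¹ (high-spin) configuration has an unevenly filled e_g set; the Jahn–Teller theorem predicts a tetragonal distortion (typically axial elongation) to lift the degeneracy.
[Cr(bipy)3]^3+: 2,2′-bipyridine is neutral; balancing the +3 overall charge requires Cr(III). Chromium is a group-6 element; Cr(III) is therefore d³. The d³ configuration leaves the e_g set evenly filled (or empty) — no strong Jahn–Teller driving force.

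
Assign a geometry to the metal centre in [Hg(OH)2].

Each hydroxide is −1; balancing the 0 overall charge requires Hg(II).
Hg sits in group 12, so the d-electron count is 12 − 2 = 10.
Coordination number: 2.
A d¹⁰ ion with only two ligands adopts a linear arrangement (sp hybridisation; no CFSE preference).

linear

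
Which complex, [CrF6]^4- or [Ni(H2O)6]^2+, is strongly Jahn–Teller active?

[CrF6]^4-

[CrF6]^4-: Ligand charges: each fluoride is −1. With an overall charge of −4 the chromium centre must be in the +2 oxidation state. Cr sits in group 6, so the d-electron count is 6 − 2 = 4. Fluoride is a weak-field ligand for a first-row metal, so the complex is high-spin. The t₂g³e_g¹ (high-spin) configuration has an unevenly filled e_g set; the Jahn–Teller theorem predicts a tetragonal distortion (typically axial elongation) to lift the degeneracy.
[Ni(H2O)6]^2+: Water is neutral; balancing the +2 overall charge requires Ni(II). Nickel is a group-10 element; Ni(II) is therefore d⁸. The d⁸ configuration leaves the e_g set evenly filled (or empty) — no strong Jahn–Teller driving force.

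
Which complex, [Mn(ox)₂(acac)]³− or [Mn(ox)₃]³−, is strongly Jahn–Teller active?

[Mn(ox)₂(acac)]³−: Ligand charges: each oxalate is −2; each acetylacetonate is −1. With an overall charge of −3 the manganese centre must be in the +2 oxidation state. Mn sits in group 7, so the d-electron count is 7 − 2 = 5. Acetylacetonate and oxalate are weak-field ligands for a first-row metal, so the complex is high-spin. The d⁵ configuration leaves the e_g set evenly filled (or empty) — no strong Jahn–Teller driving force.
[Mn(ox)₃]³−: Ligand charges: each oxalate is −2. With an overall charge of −3 the manganese centre must be in the +3 oxidation state. Mn sits in group 7, so the d-electron count is 7 − 3 = 4. Oxalate is a weak-field ligand for a first-row metal, so the complex is high-spin. The t₂g³e_g¹ (high-spin) configuration has an unevenly filled e_g set; the Jahn–Teller theorem predicts a tetragonal distortion (typically axial elongation) to lift the degeneracy.

[Mn(ox)₃]³−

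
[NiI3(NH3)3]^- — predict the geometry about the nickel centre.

octahedral

Ligand charges: each iodide is −1; ammonia is neutral. With an overall charge of −1 the nickel centre must be in the +2 oxidation state.
Nickel is a group-10 element; Ni(II) is therefore d⁸.
With 6 monodentate ligands the coordination number is 6.
Six donors around a single metal centre give an octahedral coordination sphere.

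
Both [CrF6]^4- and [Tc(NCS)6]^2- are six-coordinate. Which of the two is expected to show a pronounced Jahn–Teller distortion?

[CrF6]^4-: Summing ligand charges against the −4 overall charge gives an oxidation state of +2 for chromium. Group 6 minus oxidation state 2 gives a d⁴ configuration. Fluoride is a weak-field ligand for a first-row metal, so the complex is high-spin. The t₂g³e_g¹ (high-spin) configuration has an unevenly filled e_g set; the Jahn–Teller theorem predicts a tetragonal distortion (typically axial elongation) to lift the degeneracy.
[Tc(NCS)6]^2-: Ligand charges: each isothiocyanate is −1. With an overall charge of −2 the technetium centre must be in the +4 oxidation state. Technetium is a group-7 element; Tc(IV) is therefore d³. The d³ configuration leaves the e_g set evenly filled (or empty) — no strong Jahn–Teller driving force.

[CrF6]^4-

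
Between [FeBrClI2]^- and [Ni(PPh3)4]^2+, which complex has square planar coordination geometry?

[Ni(PPh3)4]^2+

For [FeBrClI2]^-: Each bromide is −1; each chloride is −1; each iodide is −1; balancing the −1 overall charge requires Fe(III). Iron is a group-8 element; Fe(III) is therefore d⁵. A high-spin d⁵ ion has zero CFSE in either geometry, so four ligands adopt the sterically favoured tetrahedral geometry. → tetrahedral.
For [Ni(PPh3)4]^2+: Summing ligand charges against the +2 overall charge gives an oxidation state of +2 for nickel. Nickel is a group-10 element; Ni(II) is therefore d⁸. Triphenylphosphine is a strong-field ligand (high in the spectrochemical series). A 3d d⁸ ion with strong-field ligands gains enough CFSE to favour square planar over tetrahedral. → square planar.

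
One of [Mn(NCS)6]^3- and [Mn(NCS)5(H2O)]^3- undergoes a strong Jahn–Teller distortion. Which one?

[Mn(NCS)6]^3-

[Mn(NCS)6]^3-: Ligand charges: each isothiocyanate is −1. With an overall charge of −3 the manganese centre must be in the +3 oxidation state. Manganese is a group-7 element; Mn(III) is therefore d⁴. Isothiocyanate is a weak-field ligand for a first-row metal, so the complex is high-spin. The t₂g³e_g¹ (high-spin) configuration has an unevenly filled e_g set; the Jahn–Teller theorem predicts a tetragonal distortion (typically axial elongation) to lift the degeneracy.
[Mn(NCS)5(H2O)]^3-: Each isothiocyanate is −1; water is neutral; balancing the −3 overall charge requires Mn(II). Manganese is a group-7 element; Mn(II) is therefore d⁵. Isothiocyanate is a weak-field ligand for a first-row metal, so the complex is high-spin. The d⁵ configuration leaves the e_g set evenly filled (or empty) — no strong Jahn–Teller driving force.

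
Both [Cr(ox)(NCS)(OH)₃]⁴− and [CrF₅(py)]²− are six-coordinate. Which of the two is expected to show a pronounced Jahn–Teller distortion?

[Cr(ox)(NCS)(OH)₃]⁴−: Ligand charges: each oxalate is −2; each isothiocyanate is −1; each hydroxide is −1. With an overall charge of −4 the chromium centre must be in the +2 oxidation state. Chromium is a group-6 element; Cr(II) is therefore d⁴. Hydroxide, isothiocyanate, and oxalate are weak-field ligands for a first-row metal, so the complex is high-spin. The t₂g³e_g¹ (high-spin) configuration has an unevenly filled e_g set; the Jahn–Teller theorem predicts a tetragonal distortion (typically axial elongation) to lift the degeneracy.
[CrF₅(py)]²−: Summing ligand charges against the −2 overall charge gives an oxidation state of +3 for chromium. Cr sits in group 6, so the d-electron count is 6 − 3 = 3. The d³ configuration leaves the e_g set evenly filled (or empty) — no strong Jahn–Teller driving force.

[Cr(ox)(NCS)(OH)₃]⁴−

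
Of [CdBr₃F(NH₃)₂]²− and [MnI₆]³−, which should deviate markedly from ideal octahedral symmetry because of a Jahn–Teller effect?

[MnI₆]³−

[CdBr₃F(NH₃)₂]²−: Summing ligand charges against the −2 overall charge gives an oxidation state of +2 for cadmium. Cd sits in group 12, so the d-electron count is 12 − 2 = 10. The d¹⁰ configuration leaves the e_g set evenly filled (or empty) — no strong Jahn–Teller driving force.
[MnI₆]³−: Summing ligand charges against the −3 overall charge gives an oxidation state of +3 for manganese. Group 7 minus oxidation state 3 gives a d⁴ configuration. Iodide is a weak-field ligand for a first-row metal, so the complex is high-spin. The t₂g³e_g¹ (high-spin) configuration has an unevenly filled e_g set; the Jahn–Teller theorem predicts a tetragonal distortion (typically axial elongation) to lift the degeneracy.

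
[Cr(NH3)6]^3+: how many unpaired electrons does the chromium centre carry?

3

Ammonia is neutral; balancing the +3 overall charge requires Cr(III).
Group 6 minus oxidation state 3 gives a d³ configuration.
In an octahedral field the d³ configuration is t₂g³e_g⁰ (only one arrangement possible), giving 3 unpaired electrons.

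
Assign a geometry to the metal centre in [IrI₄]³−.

square planar

Ligand charges: each iodide is −1. With an overall charge of −3 the iridium centre must be in the +1 oxidation state.
Iridium is a group-9 element; Ir(I) is therefore d⁸.
Coordination number: 4.
A 5d d⁸ ion has a large crystal-field splitting; square planar leaves the high-energy d_{x²−y²} orbital empty and maximises CFSE.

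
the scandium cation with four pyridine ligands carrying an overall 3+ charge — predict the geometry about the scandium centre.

tetrahedral

Pyridine is neutral; balancing the +3 overall charge requires Sc(III).
Sc sits in group 3, so the d-electron count is 3 − 3 = 0.
Coordination number: 4.
A d⁰ ion has no crystal-field stabilisation preference between square planar and tetrahedral, so four ligands adopt the sterically favoured tetrahedral geometry.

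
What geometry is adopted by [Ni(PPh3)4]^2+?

Summing ligand charges against the +2 overall charge gives an oxidation state of +2 for nickel.
Nickel is a group-10 element; Ni(II) is therefore d⁸.
With 4 monodentate ligands the coordination number is 4.
Triphenylphosphine is a strong-field ligand (high in the spectrochemical series).
A 3d d⁸ ion with strong-field ligands gains enough CFSE to favour square planar over tetrahedral.

square planar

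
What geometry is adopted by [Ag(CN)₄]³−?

tetrahedral

Each cyanide is −1; balancing the −3 overall charge requires Ag(I).
Silver is a group-11 element; Ag(I) is therefore d¹⁰.
With 4 monodentate ligands the coordination number is 4.
A d¹⁰ ion has no crystal-field stabilisation preference between square planar and tetrahedral, so four ligands adopt the sterically favoured tetrahedral geometry.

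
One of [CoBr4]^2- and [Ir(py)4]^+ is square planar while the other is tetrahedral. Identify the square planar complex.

[Ir(py)4]^+

For [CoBr4]^2-: Ligand charges: each bromide is −1. With an overall charge of −2 the cobalt centre must be in the +2 oxidation state. Group 9 minus oxidation state 2 gives a d⁷ configuration. For a high-spin 3d d⁷ ion with weak-field ligands the small Δₜ gives little square-planar CFSE advantage, so four ligands adopt the sterically favoured tetrahedral geometry. → tetrahedral.
For [Ir(py)4]^+: Ligand charges: pyridine is neutral. With an overall charge of +1 the iridium centre must be in the +1 oxidation state. Iridium is a group-9 element; Ir(I) is therefore d⁸. A 5d d⁸ ion has a large crystal-field splitting; square planar leaves the high-energy d_{x²−y²} orbital empty and maximises CFSE. → square planar.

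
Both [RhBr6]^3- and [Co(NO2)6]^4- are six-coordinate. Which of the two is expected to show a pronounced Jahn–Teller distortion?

[RhBr6]^3-: Each bromide is −1; balancing the −3 overall charge requires Rh(III). Rhodium is a group-9 element; Rh(III) is therefore d⁶. A 4d ion has a large Δₒ and is invariably low-spin. The d⁶ configuration leaves the e_g set evenly filled (or empty) — no strong Jahn–Teller driving force.
[Co(NO2)6]^4-: Summing ligand charges against the −4 overall charge gives an oxidation state of +2 for cobalt. Co sits in group 9, so the d-electron count is 9 − 2 = 7. Nitro (N-bound nitrite) is a strong-field ligand (high in the spectrochemical series) for a first-row metal, so the complex is low-spin. The t₂g⁶e_g¹ (low-spin) configuration has an unevenly filled e_g set; the Jahn–Teller theorem predicts a tetragonal distortion (typically axial elongation) to lift the degeneracy.

[Co(NO2)6]^4-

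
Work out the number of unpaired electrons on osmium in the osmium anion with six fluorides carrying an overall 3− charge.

Summing ligand charges against the −3 overall charge gives an oxidation state of +3 for osmium.
Os sits in group 8, so the d-electron count is 8 − 3 = 5.
The spin state decides the count: a 5d ion has a large Δₒ and is invariably low-spin.
An octahedral low-spin d⁵ ion is t₂g⁵e_g⁰, giving 1 unpaired electron.

1 unpaired electron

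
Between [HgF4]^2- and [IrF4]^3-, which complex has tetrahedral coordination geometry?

[HgF4]^2-

For [HgF4]^2-: Each fluoride is −1; balancing the −2 overall charge requires Hg(II). Group 12 minus oxidation state 2 gives a d¹⁰ configuration. A d¹⁰ ion has no crystal-field stabilisation preference between square planar and tetrahedral, so four ligands adopt the sterically favoured tetrahedral geometry. → tetrahedral.
For [IrF4]^3-: Each fluoride is −1; balancing the −3 overall charge requires Ir(I). Group 9 minus oxidation state 1 gives a d⁸ configuration. A 5d d⁸ ion has a large crystal-field splitting; square planar leaves the high-energy d_{x²−y²} orbital empty and maximises CFSE. → square planar.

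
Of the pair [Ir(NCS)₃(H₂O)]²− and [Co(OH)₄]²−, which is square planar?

[Ir(NCS)₃(H₂O)]²−

For [Ir(NCS)₃(H₂O)]²−: Summing ligand charges against the −2 overall charge gives an oxidation state of +1 for iridium. Ir sits in group 9, so the d-electron count is 9 − 1 = 8. A 5d d⁸ ion has a large crystal-field splitting; square planar leaves the high-energy d_{x²−y²} orbital empty and maximises CFSE. → square planar.
For [Co(OH)₄]²−: Summing ligand charges against the −2 overall charge gives an oxidation state of +2 for cobalt. Cobalt is a group-9 element; Co(II) is therefore d⁷. For a high-spin 3d d⁷ ion with weak-field ligands the small Δₜ gives little square-planar CFSE advantage, so four ligands adopt the sterically favoured tetrahedral geometry. → tetrahedral.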